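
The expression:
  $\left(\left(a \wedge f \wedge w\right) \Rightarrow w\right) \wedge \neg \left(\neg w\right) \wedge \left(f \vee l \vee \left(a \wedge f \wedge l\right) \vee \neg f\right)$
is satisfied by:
  {w: True}


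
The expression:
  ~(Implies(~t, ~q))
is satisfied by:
  {q: True, t: False}


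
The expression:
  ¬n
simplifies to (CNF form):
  ¬n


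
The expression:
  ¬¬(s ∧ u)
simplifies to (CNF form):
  s ∧ u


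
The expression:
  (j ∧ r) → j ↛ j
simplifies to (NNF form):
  ¬j ∨ ¬r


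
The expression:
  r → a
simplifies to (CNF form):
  a ∨ ¬r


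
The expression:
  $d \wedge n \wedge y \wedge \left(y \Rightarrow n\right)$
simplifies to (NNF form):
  $d \wedge n \wedge y$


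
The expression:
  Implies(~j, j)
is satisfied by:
  {j: True}


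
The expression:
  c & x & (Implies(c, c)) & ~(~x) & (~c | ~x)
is never true.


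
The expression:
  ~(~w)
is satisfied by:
  {w: True}


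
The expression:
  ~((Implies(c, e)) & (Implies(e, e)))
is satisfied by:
  {c: True, e: False}


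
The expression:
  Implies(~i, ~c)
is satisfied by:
  {i: True, c: False}
  {c: False, i: False}
  {c: True, i: True}


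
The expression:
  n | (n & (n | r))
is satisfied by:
  {n: True}


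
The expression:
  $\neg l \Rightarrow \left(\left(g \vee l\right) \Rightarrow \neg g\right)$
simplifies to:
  $l \vee \neg g$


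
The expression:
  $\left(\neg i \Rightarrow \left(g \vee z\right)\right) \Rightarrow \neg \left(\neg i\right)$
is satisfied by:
  {i: True, z: False, g: False}
  {i: True, g: True, z: False}
  {i: True, z: True, g: False}
  {i: True, g: True, z: True}
  {g: False, z: False, i: False}


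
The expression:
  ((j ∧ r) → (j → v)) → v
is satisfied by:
  {v: True, j: True, r: True}
  {v: True, j: True, r: False}
  {v: True, r: True, j: False}
  {v: True, r: False, j: False}
  {j: True, r: True, v: False}


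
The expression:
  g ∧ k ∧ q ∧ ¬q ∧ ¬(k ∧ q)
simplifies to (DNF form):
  False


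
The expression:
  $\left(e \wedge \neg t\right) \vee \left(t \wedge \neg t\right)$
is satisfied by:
  {e: True, t: False}


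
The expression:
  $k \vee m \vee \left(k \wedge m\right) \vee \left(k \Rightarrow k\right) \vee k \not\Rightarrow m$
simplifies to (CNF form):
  $\text{True}$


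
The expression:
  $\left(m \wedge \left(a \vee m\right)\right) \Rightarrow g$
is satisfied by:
  {g: True, m: False}
  {m: False, g: False}
  {m: True, g: True}


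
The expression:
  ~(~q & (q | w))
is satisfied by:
  {q: True, w: False}
  {w: False, q: False}
  {w: True, q: True}


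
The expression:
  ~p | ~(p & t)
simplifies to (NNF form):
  ~p | ~t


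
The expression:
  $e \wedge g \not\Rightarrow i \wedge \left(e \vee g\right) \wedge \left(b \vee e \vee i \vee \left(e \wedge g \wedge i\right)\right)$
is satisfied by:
  {e: True, g: True, i: False}


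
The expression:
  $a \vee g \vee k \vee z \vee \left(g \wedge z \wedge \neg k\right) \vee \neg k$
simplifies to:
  $\text{True}$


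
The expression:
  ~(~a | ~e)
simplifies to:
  a & e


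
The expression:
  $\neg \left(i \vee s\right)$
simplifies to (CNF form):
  $\neg i \wedge \neg s$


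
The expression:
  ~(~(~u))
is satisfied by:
  {u: False}


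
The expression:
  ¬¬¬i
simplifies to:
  ¬i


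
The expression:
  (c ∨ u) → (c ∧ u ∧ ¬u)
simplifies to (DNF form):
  ¬c ∧ ¬u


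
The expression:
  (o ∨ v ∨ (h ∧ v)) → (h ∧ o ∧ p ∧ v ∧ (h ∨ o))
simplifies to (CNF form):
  (h ∨ ¬v) ∧ (o ∨ ¬v) ∧ (p ∨ ¬v) ∧ (v ∨ ¬o)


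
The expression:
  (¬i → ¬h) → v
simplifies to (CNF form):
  (h ∨ v) ∧ (v ∨ ¬i)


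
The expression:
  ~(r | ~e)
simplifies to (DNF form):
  e & ~r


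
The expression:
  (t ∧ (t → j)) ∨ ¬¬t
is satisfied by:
  {t: True}


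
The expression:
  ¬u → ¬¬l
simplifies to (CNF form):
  l ∨ u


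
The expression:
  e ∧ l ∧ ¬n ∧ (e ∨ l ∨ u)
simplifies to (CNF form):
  e ∧ l ∧ ¬n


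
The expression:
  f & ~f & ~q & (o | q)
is never true.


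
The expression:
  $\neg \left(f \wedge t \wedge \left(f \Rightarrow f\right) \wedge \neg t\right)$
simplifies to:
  $\text{True}$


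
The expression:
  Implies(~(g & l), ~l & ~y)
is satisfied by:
  {g: True, y: False, l: False}
  {y: False, l: False, g: False}
  {l: True, g: True, y: False}
  {l: True, y: True, g: True}


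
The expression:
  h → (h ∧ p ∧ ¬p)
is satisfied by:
  {h: False}


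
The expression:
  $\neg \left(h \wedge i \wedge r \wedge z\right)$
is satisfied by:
  {h: False, z: False, i: False, r: False}
  {r: True, h: False, z: False, i: False}
  {i: True, h: False, z: False, r: False}
  {r: True, i: True, h: False, z: False}
  {z: True, r: False, h: False, i: False}
  {r: True, z: True, h: False, i: False}
  {i: True, z: True, r: False, h: False}
  {r: True, i: True, z: True, h: False}
  {h: True, i: False, z: False, r: False}
  {r: True, h: True, i: False, z: False}
  {i: True, h: True, r: False, z: False}
  {r: True, i: True, h: True, z: False}
  {z: True, h: True, i: False, r: False}
  {r: True, z: True, h: True, i: False}
  {i: True, z: True, h: True, r: False}


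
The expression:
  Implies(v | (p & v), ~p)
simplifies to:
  ~p | ~v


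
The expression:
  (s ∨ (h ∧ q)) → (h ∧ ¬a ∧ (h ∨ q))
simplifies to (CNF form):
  (h ∨ ¬s) ∧ (¬a ∨ ¬s) ∧ (h ∨ ¬h ∨ ¬q) ∧ (h ∨ ¬h ∨ ¬s) ∧ (h ∨ ¬q ∨ ¬s) ∧ (¬a ∨ ¬h ∨ ¬q) ∧ (¬a ∨ ¬h ∨ ¬s) ∧ (¬a ∨ ¬q ∨ ¬s)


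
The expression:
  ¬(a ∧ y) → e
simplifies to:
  e ∨ (a ∧ y)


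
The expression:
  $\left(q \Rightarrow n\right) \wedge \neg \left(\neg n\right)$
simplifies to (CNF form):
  $n$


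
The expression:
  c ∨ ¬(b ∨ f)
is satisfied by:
  {c: True, b: False, f: False}
  {f: True, c: True, b: False}
  {c: True, b: True, f: False}
  {f: True, c: True, b: True}
  {f: False, b: False, c: False}


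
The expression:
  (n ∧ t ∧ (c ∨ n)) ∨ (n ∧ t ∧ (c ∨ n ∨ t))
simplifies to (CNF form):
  n ∧ t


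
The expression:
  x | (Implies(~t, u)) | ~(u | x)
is always true.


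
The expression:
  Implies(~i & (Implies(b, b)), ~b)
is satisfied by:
  {i: True, b: False}
  {b: False, i: False}
  {b: True, i: True}


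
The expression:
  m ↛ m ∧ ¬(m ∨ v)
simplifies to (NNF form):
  False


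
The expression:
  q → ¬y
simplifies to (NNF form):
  ¬q ∨ ¬y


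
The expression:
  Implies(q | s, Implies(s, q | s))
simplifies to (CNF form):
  True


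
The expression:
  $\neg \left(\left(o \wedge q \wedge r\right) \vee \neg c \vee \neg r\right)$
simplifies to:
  $c \wedge r \wedge \left(\neg o \vee \neg q\right)$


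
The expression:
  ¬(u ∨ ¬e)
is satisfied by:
  {e: True, u: False}


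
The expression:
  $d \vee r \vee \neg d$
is always true.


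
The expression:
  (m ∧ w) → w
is always true.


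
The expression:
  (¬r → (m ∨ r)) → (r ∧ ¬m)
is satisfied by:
  {m: False}


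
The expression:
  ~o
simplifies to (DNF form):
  ~o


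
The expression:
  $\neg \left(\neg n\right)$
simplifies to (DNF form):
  $n$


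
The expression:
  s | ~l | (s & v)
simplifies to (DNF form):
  s | ~l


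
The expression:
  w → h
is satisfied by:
  {h: True, w: False}
  {w: False, h: False}
  {w: True, h: True}


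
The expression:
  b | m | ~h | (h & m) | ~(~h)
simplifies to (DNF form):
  True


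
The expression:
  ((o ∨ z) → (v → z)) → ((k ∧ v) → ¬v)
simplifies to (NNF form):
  (o ∧ ¬z) ∨ ¬k ∨ ¬v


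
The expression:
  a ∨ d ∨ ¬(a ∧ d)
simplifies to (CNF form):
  True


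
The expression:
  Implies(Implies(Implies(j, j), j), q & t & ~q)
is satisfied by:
  {j: False}


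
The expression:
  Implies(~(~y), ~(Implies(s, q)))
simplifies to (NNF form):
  ~y | (s & ~q)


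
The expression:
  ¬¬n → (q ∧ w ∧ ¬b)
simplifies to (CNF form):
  (q ∨ ¬n) ∧ (w ∨ ¬n) ∧ (¬b ∨ ¬n)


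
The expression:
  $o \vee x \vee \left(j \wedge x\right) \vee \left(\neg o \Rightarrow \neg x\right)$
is always true.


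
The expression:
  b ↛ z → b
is always true.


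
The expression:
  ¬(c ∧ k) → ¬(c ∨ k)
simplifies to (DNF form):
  (c ∧ k) ∨ (¬c ∧ ¬k)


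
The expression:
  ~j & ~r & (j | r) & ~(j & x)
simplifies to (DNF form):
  False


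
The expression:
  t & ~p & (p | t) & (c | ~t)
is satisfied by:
  {t: True, c: True, p: False}


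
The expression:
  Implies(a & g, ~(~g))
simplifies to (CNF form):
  True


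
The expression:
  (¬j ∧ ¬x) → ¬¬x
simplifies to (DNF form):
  j ∨ x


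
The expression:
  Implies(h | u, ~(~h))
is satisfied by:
  {h: True, u: False}
  {u: False, h: False}
  {u: True, h: True}


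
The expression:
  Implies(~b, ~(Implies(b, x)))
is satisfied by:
  {b: True}


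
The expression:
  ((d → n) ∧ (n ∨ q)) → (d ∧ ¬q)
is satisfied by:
  {d: True, n: False, q: False}
  {n: False, q: False, d: False}
  {d: True, q: True, n: False}
  {d: True, n: True, q: False}


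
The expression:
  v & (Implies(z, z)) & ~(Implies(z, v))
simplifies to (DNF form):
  False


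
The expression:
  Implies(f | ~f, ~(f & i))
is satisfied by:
  {i: False, f: False}
  {f: True, i: False}
  {i: True, f: False}


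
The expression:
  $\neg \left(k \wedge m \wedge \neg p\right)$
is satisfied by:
  {p: True, k: False, m: False}
  {k: False, m: False, p: False}
  {p: True, m: True, k: False}
  {m: True, k: False, p: False}
  {p: True, k: True, m: False}
  {k: True, p: False, m: False}
  {p: True, m: True, k: True}


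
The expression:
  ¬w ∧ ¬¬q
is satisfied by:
  {q: True, w: False}


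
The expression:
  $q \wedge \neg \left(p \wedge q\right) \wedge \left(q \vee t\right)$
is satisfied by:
  {q: True, p: False}


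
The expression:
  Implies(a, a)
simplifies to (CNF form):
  True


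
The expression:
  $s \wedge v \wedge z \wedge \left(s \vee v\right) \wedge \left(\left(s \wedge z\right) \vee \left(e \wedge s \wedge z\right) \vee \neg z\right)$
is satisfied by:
  {z: True, s: True, v: True}


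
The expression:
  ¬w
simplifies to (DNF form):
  ¬w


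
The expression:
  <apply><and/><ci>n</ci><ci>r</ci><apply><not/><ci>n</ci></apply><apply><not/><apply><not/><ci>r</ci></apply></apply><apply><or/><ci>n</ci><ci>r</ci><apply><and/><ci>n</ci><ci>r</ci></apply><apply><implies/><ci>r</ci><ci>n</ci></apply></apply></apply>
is never true.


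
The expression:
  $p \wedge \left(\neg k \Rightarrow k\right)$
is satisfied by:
  {p: True, k: True}


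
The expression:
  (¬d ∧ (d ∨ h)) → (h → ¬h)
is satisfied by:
  {d: True, h: False}
  {h: False, d: False}
  {h: True, d: True}


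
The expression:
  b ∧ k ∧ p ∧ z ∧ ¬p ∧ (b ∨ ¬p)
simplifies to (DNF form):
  False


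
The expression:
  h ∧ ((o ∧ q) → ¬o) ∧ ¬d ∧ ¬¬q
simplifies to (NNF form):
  h ∧ q ∧ ¬d ∧ ¬o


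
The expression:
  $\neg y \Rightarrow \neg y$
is always true.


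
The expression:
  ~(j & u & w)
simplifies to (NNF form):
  ~j | ~u | ~w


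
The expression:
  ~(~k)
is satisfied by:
  {k: True}


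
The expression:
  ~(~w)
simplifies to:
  w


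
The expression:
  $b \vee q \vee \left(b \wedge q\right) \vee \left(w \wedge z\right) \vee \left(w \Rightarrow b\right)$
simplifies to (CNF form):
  $b \vee q \vee z \vee \neg w$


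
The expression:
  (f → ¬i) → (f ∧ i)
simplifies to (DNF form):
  f ∧ i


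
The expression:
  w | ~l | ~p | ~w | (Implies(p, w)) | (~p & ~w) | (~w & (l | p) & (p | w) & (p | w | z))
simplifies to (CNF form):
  True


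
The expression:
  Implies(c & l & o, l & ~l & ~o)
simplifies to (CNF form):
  ~c | ~l | ~o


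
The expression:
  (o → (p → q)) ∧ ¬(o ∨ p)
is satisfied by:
  {o: False, p: False}


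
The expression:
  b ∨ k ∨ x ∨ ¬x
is always true.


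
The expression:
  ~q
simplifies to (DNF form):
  ~q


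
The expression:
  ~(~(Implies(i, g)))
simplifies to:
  g | ~i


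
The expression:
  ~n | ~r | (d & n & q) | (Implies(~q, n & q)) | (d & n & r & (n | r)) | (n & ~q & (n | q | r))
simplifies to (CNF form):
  True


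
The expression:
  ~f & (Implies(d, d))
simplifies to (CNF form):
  ~f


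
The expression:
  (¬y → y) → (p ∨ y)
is always true.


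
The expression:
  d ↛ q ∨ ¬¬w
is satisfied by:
  {w: True, d: True, q: False}
  {w: True, d: False, q: False}
  {q: True, w: True, d: True}
  {q: True, w: True, d: False}
  {d: True, q: False, w: False}


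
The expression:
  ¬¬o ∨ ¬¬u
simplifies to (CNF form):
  o ∨ u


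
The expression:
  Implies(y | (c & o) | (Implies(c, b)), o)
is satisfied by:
  {o: True, c: True, b: False, y: False}
  {o: True, b: False, y: False, c: False}
  {o: True, c: True, y: True, b: False}
  {o: True, y: True, b: False, c: False}
  {o: True, c: True, b: True, y: False}
  {o: True, b: True, y: False, c: False}
  {o: True, c: True, y: True, b: True}
  {o: True, y: True, b: True, c: False}
  {c: True, b: False, y: False, o: False}


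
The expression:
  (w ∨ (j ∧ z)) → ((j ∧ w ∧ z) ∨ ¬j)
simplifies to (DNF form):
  (w ∧ z) ∨ (¬w ∧ ¬z) ∨ ¬j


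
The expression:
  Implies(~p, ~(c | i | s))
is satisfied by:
  {p: True, s: False, i: False, c: False}
  {p: True, c: True, s: False, i: False}
  {p: True, i: True, s: False, c: False}
  {p: True, c: True, i: True, s: False}
  {p: True, s: True, i: False, c: False}
  {p: True, c: True, s: True, i: False}
  {p: True, i: True, s: True, c: False}
  {p: True, c: True, i: True, s: True}
  {c: False, s: False, i: False, p: False}


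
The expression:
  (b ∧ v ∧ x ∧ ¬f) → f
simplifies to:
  f ∨ ¬b ∨ ¬v ∨ ¬x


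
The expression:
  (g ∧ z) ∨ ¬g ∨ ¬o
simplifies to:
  z ∨ ¬g ∨ ¬o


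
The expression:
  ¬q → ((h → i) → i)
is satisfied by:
  {i: True, q: True, h: True}
  {i: True, q: True, h: False}
  {i: True, h: True, q: False}
  {i: True, h: False, q: False}
  {q: True, h: True, i: False}
  {q: True, h: False, i: False}
  {h: True, q: False, i: False}


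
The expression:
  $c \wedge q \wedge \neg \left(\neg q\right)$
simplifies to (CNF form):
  $c \wedge q$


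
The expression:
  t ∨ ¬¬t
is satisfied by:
  {t: True}


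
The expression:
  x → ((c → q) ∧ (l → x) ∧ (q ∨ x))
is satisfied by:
  {q: True, c: False, x: False}
  {c: False, x: False, q: False}
  {x: True, q: True, c: False}
  {x: True, c: False, q: False}
  {q: True, c: True, x: False}
  {c: True, q: False, x: False}
  {x: True, c: True, q: True}


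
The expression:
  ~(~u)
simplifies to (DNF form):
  u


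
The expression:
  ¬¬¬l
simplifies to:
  ¬l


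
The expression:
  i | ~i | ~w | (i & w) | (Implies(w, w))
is always true.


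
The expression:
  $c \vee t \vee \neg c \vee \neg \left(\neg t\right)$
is always true.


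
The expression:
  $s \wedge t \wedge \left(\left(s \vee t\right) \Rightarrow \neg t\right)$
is never true.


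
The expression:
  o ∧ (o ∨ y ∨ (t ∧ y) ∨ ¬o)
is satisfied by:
  {o: True}


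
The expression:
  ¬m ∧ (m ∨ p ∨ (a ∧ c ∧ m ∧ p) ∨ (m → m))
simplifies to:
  ¬m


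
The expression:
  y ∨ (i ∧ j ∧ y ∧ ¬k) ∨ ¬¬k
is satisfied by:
  {y: True, k: True}
  {y: True, k: False}
  {k: True, y: False}


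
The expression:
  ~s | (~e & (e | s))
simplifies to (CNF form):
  ~e | ~s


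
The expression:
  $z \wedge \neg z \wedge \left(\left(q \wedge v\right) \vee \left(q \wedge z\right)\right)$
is never true.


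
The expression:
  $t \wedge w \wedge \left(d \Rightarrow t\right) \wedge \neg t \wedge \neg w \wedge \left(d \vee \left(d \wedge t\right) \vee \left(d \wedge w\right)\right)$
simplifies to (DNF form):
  $\text{False}$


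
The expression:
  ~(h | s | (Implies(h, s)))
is never true.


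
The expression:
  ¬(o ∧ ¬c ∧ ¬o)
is always true.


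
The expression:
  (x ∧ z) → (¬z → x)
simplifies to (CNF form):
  True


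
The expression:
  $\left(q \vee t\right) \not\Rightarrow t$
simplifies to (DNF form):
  $q \wedge \neg t$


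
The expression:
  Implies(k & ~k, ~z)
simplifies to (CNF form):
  True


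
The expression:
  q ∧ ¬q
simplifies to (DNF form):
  False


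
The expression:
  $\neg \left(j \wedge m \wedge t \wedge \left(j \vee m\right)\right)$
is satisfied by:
  {m: False, t: False, j: False}
  {j: True, m: False, t: False}
  {t: True, m: False, j: False}
  {j: True, t: True, m: False}
  {m: True, j: False, t: False}
  {j: True, m: True, t: False}
  {t: True, m: True, j: False}


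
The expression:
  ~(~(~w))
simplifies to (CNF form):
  ~w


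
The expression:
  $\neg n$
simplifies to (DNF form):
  $\neg n$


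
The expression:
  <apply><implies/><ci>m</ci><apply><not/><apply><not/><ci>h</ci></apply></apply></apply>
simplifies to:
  <apply><or/><ci>h</ci><apply><not/><ci>m</ci></apply></apply>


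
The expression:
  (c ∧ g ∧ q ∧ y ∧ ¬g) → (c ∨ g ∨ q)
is always true.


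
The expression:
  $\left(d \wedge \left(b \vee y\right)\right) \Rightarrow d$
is always true.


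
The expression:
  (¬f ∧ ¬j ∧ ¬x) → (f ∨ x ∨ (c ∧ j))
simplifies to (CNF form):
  f ∨ j ∨ x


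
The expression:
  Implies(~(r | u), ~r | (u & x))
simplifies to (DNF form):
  True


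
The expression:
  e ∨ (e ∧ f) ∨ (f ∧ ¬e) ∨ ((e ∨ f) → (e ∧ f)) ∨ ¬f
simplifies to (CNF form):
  True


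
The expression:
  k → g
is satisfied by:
  {g: True, k: False}
  {k: False, g: False}
  {k: True, g: True}


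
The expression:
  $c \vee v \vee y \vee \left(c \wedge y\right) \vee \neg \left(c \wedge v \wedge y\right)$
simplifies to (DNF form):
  $\text{True}$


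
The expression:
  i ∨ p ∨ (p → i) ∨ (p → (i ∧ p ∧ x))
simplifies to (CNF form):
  True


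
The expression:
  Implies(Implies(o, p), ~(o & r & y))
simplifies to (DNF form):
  ~o | ~p | ~r | ~y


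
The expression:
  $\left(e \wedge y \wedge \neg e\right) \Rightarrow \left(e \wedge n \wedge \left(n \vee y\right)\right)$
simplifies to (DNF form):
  $\text{True}$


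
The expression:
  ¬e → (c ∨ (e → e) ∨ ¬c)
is always true.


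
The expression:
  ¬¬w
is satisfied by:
  {w: True}


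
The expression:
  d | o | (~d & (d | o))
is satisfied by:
  {d: True, o: True}
  {d: True, o: False}
  {o: True, d: False}


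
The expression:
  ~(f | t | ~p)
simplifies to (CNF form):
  p & ~f & ~t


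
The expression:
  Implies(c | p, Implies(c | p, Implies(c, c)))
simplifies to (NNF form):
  True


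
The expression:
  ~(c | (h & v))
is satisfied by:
  {h: False, c: False, v: False}
  {v: True, h: False, c: False}
  {h: True, v: False, c: False}


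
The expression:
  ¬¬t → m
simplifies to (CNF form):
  m ∨ ¬t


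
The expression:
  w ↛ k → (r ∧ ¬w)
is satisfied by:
  {k: True, w: False}
  {w: False, k: False}
  {w: True, k: True}


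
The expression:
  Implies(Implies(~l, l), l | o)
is always true.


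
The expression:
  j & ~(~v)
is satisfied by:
  {j: True, v: True}


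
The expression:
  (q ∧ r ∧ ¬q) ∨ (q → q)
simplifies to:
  True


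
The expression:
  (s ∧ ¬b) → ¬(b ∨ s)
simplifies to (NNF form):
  b ∨ ¬s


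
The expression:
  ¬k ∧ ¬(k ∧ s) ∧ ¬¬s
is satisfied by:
  {s: True, k: False}


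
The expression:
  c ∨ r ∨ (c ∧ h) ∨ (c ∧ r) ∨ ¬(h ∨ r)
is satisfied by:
  {r: True, c: True, h: False}
  {r: True, h: False, c: False}
  {c: True, h: False, r: False}
  {c: False, h: False, r: False}
  {r: True, c: True, h: True}
  {r: True, h: True, c: False}
  {c: True, h: True, r: False}


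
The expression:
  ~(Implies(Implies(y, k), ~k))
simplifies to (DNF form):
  k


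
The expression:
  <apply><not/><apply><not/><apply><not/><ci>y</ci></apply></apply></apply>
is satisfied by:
  {y: False}


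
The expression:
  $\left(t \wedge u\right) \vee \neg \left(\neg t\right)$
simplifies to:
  $t$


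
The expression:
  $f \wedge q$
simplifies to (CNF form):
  $f \wedge q$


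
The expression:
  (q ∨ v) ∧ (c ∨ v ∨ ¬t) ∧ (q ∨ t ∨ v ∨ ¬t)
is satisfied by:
  {q: True, v: True, c: True, t: False}
  {q: True, v: True, c: False, t: False}
  {q: True, v: True, t: True, c: True}
  {q: True, v: True, t: True, c: False}
  {v: True, c: True, t: False, q: False}
  {v: True, c: False, t: False, q: False}
  {v: True, t: True, c: True, q: False}
  {v: True, t: True, c: False, q: False}
  {q: True, c: True, t: False, v: False}
  {q: True, c: False, t: False, v: False}
  {q: True, t: True, c: True, v: False}


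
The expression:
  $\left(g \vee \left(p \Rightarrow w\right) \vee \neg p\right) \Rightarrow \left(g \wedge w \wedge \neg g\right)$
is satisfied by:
  {p: True, g: False, w: False}


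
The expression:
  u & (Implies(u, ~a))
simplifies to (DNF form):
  u & ~a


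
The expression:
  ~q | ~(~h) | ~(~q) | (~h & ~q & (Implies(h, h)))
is always true.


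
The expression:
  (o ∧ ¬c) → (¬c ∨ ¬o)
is always true.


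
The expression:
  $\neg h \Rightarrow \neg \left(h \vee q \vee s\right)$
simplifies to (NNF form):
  $h \vee \left(\neg q \wedge \neg s\right)$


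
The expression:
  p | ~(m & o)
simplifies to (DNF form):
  p | ~m | ~o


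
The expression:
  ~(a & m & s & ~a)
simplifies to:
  True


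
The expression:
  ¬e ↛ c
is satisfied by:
  {e: False, c: False}


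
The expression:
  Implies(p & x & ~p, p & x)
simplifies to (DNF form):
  True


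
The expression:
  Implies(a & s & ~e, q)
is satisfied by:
  {q: True, e: True, s: False, a: False}
  {q: True, s: False, e: False, a: False}
  {e: True, q: False, s: False, a: False}
  {q: False, s: False, e: False, a: False}
  {a: True, q: True, e: True, s: False}
  {a: True, q: True, s: False, e: False}
  {a: True, e: True, q: False, s: False}
  {a: True, q: False, s: False, e: False}
  {q: True, s: True, e: True, a: False}
  {q: True, s: True, a: False, e: False}
  {s: True, e: True, a: False, q: False}
  {s: True, a: False, e: False, q: False}
  {q: True, s: True, a: True, e: True}
  {q: True, s: True, a: True, e: False}
  {s: True, a: True, e: True, q: False}


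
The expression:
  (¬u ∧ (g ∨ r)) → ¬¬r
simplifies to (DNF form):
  r ∨ u ∨ ¬g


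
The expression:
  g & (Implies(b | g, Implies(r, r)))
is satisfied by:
  {g: True}


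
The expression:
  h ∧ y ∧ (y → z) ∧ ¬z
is never true.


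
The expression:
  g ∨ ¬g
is always true.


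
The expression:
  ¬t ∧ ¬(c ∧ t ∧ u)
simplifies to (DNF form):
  ¬t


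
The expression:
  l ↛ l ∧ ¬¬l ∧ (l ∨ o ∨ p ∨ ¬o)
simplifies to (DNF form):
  False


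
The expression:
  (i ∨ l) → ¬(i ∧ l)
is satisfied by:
  {l: False, i: False}
  {i: True, l: False}
  {l: True, i: False}


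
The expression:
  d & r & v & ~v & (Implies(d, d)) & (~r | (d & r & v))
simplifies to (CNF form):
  False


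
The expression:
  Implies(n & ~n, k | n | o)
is always true.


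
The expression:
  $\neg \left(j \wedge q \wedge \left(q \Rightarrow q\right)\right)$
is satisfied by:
  {q: False, j: False}
  {j: True, q: False}
  {q: True, j: False}


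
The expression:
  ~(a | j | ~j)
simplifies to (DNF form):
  False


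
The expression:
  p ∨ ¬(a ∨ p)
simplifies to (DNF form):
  p ∨ ¬a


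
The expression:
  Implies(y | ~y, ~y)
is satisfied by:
  {y: False}


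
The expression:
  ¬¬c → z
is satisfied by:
  {z: True, c: False}
  {c: False, z: False}
  {c: True, z: True}


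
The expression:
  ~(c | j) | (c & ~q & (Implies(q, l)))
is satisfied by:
  {c: False, j: False, q: False}
  {q: True, c: False, j: False}
  {c: True, q: False, j: False}
  {j: True, c: True, q: False}


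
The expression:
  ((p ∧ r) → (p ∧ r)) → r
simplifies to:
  r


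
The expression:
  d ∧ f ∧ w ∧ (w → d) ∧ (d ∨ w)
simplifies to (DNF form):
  d ∧ f ∧ w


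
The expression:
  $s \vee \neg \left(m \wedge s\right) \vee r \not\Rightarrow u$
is always true.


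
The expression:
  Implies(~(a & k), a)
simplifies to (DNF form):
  a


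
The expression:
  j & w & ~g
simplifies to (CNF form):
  j & w & ~g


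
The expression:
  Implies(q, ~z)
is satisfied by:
  {q: False, z: False}
  {z: True, q: False}
  {q: True, z: False}


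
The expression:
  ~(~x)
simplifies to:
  x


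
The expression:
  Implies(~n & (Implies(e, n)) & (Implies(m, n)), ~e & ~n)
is always true.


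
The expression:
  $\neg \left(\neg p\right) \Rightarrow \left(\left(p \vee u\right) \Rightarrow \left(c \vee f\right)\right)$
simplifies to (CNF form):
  $c \vee f \vee \neg p$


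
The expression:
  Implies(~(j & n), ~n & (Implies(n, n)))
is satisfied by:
  {j: True, n: False}
  {n: False, j: False}
  {n: True, j: True}


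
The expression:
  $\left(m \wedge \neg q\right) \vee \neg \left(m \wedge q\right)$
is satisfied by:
  {m: False, q: False}
  {q: True, m: False}
  {m: True, q: False}


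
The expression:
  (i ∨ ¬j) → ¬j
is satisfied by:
  {i: False, j: False}
  {j: True, i: False}
  {i: True, j: False}


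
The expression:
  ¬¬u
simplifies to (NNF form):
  u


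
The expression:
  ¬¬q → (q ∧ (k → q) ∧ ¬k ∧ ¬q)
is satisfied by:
  {q: False}


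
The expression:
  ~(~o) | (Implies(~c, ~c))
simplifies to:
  True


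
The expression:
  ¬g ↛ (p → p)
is never true.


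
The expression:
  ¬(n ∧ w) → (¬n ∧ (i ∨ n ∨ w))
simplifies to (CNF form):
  (i ∨ w) ∧ (w ∨ ¬n)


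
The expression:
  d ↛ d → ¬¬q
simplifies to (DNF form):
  True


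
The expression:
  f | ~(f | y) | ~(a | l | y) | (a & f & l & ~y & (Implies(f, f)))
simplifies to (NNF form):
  f | ~y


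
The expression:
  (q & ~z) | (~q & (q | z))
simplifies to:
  (q & ~z) | (z & ~q)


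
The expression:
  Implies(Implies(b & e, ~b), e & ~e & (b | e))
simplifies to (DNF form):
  b & e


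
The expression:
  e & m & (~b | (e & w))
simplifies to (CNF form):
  e & m & (w | ~b)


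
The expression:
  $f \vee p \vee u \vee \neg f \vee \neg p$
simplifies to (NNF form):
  $\text{True}$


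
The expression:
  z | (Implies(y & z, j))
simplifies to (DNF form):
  True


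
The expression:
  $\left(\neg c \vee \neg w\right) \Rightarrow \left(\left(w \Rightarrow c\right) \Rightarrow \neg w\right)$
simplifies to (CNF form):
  $\text{True}$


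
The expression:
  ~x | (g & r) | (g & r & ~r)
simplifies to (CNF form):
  (g | ~x) & (r | ~x)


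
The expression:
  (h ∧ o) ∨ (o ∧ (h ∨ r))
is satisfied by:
  {r: True, h: True, o: True}
  {r: True, o: True, h: False}
  {h: True, o: True, r: False}


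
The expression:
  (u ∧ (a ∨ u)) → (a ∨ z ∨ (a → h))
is always true.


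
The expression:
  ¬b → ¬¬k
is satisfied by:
  {b: True, k: True}
  {b: True, k: False}
  {k: True, b: False}


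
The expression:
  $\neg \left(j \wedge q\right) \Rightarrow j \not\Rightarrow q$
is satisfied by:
  {j: True}


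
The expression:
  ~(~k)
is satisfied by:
  {k: True}


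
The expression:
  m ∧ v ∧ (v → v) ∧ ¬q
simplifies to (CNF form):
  m ∧ v ∧ ¬q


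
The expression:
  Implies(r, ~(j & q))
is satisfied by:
  {q: False, r: False, j: False}
  {j: True, q: False, r: False}
  {r: True, q: False, j: False}
  {j: True, r: True, q: False}
  {q: True, j: False, r: False}
  {j: True, q: True, r: False}
  {r: True, q: True, j: False}


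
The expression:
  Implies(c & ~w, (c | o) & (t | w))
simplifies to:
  t | w | ~c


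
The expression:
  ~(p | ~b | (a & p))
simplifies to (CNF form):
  b & ~p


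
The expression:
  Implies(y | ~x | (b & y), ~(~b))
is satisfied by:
  {b: True, x: True, y: False}
  {b: True, y: False, x: False}
  {b: True, x: True, y: True}
  {b: True, y: True, x: False}
  {x: True, y: False, b: False}


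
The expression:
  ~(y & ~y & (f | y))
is always true.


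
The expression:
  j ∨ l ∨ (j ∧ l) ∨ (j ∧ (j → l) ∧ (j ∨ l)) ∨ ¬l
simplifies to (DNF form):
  True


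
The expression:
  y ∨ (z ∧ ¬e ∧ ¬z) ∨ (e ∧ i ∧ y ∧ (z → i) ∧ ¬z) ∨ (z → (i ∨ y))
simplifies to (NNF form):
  i ∨ y ∨ ¬z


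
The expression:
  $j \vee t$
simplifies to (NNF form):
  $j \vee t$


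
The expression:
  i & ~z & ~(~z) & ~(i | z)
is never true.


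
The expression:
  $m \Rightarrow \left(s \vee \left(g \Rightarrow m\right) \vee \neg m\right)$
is always true.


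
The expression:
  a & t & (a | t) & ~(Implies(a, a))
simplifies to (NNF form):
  False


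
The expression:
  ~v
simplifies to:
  ~v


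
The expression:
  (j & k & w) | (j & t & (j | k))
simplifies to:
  j & (k | t) & (t | w)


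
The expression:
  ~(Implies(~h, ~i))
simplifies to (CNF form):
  i & ~h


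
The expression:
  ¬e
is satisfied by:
  {e: False}


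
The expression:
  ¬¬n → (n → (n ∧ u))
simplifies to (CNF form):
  u ∨ ¬n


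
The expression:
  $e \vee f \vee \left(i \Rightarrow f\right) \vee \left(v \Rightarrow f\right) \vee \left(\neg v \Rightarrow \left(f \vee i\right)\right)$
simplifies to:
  $\text{True}$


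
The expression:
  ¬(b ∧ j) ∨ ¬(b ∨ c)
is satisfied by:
  {b: False, j: False}
  {j: True, b: False}
  {b: True, j: False}


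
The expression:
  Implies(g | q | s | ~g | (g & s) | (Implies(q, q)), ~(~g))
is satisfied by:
  {g: True}


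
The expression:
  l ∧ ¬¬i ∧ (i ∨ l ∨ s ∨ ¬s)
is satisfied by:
  {i: True, l: True}


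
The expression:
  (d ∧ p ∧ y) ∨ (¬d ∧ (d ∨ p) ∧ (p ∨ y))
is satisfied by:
  {p: True, y: True, d: False}
  {p: True, d: False, y: False}
  {p: True, y: True, d: True}


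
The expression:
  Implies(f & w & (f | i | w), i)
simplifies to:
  i | ~f | ~w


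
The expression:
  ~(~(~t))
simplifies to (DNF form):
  ~t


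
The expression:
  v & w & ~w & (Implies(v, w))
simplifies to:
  False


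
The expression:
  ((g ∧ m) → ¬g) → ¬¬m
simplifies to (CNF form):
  m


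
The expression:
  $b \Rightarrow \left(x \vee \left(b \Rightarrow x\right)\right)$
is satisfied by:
  {x: True, b: False}
  {b: False, x: False}
  {b: True, x: True}


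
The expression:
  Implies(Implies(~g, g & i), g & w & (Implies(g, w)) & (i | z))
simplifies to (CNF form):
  (w | ~g) & (i | w | ~g) & (i | z | ~g) & (w | z | ~g)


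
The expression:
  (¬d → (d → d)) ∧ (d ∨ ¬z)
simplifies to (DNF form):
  d ∨ ¬z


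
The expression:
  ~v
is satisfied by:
  {v: False}


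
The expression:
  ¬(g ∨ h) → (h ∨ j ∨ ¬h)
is always true.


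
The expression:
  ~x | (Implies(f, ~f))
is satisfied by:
  {x: False, f: False}
  {f: True, x: False}
  {x: True, f: False}


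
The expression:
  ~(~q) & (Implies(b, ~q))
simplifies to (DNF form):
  q & ~b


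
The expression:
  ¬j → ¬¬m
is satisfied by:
  {m: True, j: True}
  {m: True, j: False}
  {j: True, m: False}


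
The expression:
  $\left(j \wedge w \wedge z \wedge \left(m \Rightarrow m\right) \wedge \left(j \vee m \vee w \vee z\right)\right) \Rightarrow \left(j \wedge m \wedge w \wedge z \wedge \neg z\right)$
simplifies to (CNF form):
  $\neg j \vee \neg w \vee \neg z$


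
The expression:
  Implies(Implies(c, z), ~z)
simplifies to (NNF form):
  ~z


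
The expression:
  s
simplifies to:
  s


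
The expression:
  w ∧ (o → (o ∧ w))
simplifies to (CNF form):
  w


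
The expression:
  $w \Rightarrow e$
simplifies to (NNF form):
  $e \vee \neg w$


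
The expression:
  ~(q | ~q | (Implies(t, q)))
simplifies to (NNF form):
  False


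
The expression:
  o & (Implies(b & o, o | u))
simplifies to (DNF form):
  o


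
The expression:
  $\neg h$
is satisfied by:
  {h: False}


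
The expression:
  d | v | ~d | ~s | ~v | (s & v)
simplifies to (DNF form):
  True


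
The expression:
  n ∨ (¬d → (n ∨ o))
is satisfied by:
  {n: True, d: True, o: True}
  {n: True, d: True, o: False}
  {n: True, o: True, d: False}
  {n: True, o: False, d: False}
  {d: True, o: True, n: False}
  {d: True, o: False, n: False}
  {o: True, d: False, n: False}


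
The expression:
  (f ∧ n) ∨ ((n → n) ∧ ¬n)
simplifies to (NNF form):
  f ∨ ¬n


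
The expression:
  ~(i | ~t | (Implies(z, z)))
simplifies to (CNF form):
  False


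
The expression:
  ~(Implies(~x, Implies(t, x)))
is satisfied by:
  {t: True, x: False}


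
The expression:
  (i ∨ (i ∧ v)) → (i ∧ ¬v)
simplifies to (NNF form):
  ¬i ∨ ¬v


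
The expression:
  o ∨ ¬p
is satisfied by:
  {o: True, p: False}
  {p: False, o: False}
  {p: True, o: True}


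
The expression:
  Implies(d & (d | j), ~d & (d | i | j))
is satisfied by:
  {d: False}


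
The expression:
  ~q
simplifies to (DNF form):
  ~q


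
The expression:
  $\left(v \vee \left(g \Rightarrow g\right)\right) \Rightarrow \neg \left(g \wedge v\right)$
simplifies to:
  $\neg g \vee \neg v$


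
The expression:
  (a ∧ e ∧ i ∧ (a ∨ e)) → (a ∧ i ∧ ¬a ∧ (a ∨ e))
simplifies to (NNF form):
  ¬a ∨ ¬e ∨ ¬i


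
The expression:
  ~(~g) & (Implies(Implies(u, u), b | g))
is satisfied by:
  {g: True}


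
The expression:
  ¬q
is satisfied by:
  {q: False}


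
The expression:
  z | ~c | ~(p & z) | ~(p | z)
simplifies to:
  True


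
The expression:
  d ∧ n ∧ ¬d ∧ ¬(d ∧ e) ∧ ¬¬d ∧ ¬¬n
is never true.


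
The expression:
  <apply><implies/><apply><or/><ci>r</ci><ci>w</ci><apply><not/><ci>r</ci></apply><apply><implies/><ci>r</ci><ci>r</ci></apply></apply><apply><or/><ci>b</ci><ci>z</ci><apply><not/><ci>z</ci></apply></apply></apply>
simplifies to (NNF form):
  <true/>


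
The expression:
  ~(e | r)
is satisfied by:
  {e: False, r: False}


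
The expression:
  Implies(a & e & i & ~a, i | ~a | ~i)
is always true.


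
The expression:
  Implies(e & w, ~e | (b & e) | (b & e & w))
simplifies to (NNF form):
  b | ~e | ~w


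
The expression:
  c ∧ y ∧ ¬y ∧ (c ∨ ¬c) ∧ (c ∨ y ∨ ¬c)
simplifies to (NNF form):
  False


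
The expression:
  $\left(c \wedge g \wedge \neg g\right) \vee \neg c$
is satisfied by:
  {c: False}


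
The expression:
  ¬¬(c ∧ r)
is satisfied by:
  {r: True, c: True}


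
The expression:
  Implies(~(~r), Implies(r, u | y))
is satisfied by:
  {y: True, u: True, r: False}
  {y: True, u: False, r: False}
  {u: True, y: False, r: False}
  {y: False, u: False, r: False}
  {r: True, y: True, u: True}
  {r: True, y: True, u: False}
  {r: True, u: True, y: False}


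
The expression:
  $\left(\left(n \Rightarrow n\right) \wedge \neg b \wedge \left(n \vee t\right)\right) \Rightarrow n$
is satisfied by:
  {n: True, b: True, t: False}
  {n: True, t: False, b: False}
  {b: True, t: False, n: False}
  {b: False, t: False, n: False}
  {n: True, b: True, t: True}
  {n: True, t: True, b: False}
  {b: True, t: True, n: False}


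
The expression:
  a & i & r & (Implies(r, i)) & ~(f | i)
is never true.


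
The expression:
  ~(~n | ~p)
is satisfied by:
  {p: True, n: True}


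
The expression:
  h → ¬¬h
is always true.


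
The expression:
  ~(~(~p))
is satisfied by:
  {p: False}


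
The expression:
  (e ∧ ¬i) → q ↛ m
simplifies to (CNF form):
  (i ∨ q ∨ ¬e) ∧ (i ∨ ¬e ∨ ¬m)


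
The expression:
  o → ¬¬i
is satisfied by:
  {i: True, o: False}
  {o: False, i: False}
  {o: True, i: True}


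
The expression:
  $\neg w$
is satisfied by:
  {w: False}


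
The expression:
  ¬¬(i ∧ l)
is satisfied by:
  {i: True, l: True}


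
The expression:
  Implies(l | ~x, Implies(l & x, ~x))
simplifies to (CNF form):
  ~l | ~x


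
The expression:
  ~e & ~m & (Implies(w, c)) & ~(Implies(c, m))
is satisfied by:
  {c: True, e: False, m: False}


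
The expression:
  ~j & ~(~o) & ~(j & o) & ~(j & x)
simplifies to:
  o & ~j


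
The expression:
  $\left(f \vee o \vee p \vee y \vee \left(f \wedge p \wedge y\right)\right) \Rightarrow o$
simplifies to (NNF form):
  $o \vee \left(\neg f \wedge \neg p \wedge \neg y\right)$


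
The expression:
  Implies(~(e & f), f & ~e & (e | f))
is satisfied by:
  {f: True}


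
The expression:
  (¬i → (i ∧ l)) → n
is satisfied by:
  {n: True, i: False}
  {i: False, n: False}
  {i: True, n: True}


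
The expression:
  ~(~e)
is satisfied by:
  {e: True}


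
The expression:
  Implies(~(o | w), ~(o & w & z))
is always true.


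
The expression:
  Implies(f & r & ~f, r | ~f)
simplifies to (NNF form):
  True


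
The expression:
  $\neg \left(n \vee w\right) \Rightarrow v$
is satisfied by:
  {n: True, v: True, w: True}
  {n: True, v: True, w: False}
  {n: True, w: True, v: False}
  {n: True, w: False, v: False}
  {v: True, w: True, n: False}
  {v: True, w: False, n: False}
  {w: True, v: False, n: False}


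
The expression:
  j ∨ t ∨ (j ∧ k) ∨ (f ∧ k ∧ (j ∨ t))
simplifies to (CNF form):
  j ∨ t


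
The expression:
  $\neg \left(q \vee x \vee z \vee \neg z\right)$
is never true.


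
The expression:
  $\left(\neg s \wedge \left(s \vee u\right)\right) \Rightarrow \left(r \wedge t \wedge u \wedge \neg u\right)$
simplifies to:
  $s \vee \neg u$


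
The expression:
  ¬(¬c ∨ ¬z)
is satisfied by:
  {c: True, z: True}


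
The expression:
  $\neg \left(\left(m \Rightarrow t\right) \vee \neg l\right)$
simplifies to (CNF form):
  $l \wedge m \wedge \neg t$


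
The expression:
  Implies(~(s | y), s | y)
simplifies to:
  s | y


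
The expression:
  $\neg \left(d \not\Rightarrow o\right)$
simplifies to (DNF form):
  $o \vee \neg d$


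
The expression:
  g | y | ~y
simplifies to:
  True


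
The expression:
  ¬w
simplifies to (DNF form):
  ¬w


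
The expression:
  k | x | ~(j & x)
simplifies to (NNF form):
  True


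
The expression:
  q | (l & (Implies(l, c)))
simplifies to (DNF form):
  q | (c & l)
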